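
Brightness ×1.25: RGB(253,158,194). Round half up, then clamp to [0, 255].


Multiply each channel by 1.25, round half up, clamp to [0, 255]
R: 253×1.25 = 316.25 → round → 316 → clamp → 255
G: 158×1.25 = 197.5 → round → 198
B: 194×1.25 = 242.5 → round → 243
= RGB(255, 198, 243)


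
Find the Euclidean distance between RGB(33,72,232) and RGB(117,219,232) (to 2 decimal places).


d = √[(R₁-R₂)² + (G₁-G₂)² + (B₁-B₂)²]
d = √[(33-117)² + (72-219)² + (232-232)²]
d = √[7056 + 21609 + 0]
d = √28665
d ≈ 169.31


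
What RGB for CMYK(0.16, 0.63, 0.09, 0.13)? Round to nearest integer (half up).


R = 255 × (1-C) × (1-K) = 255 × 0.84 × 0.87 = 186.354 → 186
G = 255 × (1-M) × (1-K) = 255 × 0.37 × 0.87 = 82.0845 → 82
B = 255 × (1-Y) × (1-K) = 255 × 0.91 × 0.87 = 201.8835 → 202
= RGB(186, 82, 202)


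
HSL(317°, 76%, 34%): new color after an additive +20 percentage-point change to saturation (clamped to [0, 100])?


Original S = 76%
Adjustment = +20 percentage points
New S = 76 + (20) = 96
Clamp to [0, 100] → 96
= HSL(317°, 96%, 34%)


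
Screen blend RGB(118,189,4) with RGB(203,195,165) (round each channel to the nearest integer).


Screen: C = 255 - (255-A)×(255-B)/255, rounded to nearest integer
R: 255 - (255-118)×(255-203)/255 = 255 - 7124/255 ≈ 255 - 27.937 = 227.063 → 227
G: 255 - (255-189)×(255-195)/255 = 255 - 3960/255 ≈ 255 - 15.529 = 239.471 → 239
B: 255 - (255-4)×(255-165)/255 = 255 - 22590/255 ≈ 255 - 88.588 = 166.412 → 166
= RGB(227, 239, 166)


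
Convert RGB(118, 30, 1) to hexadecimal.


R = 118 → 76 (hex)
G = 30 → 1E (hex)
B = 1 → 01 (hex)
Hex = #761E01


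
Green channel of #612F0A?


Color: #612F0A
R = 61 = 97
G = 2F = 47
B = 0A = 10
Green = 47


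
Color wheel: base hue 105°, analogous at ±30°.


Base hue: 105°
Left analog: (105 - 30) mod 360 = 75°
Right analog: (105 + 30) mod 360 = 135°
Analogous hues = 75° and 135°


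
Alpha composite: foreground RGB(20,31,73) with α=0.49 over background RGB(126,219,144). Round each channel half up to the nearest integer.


C = α×F + (1-α)×B, with 1-α = 0.51
R: 0.49×20 + 0.51×126 = 9.80 + 64.26 = 74.06 → 74
G: 0.49×31 + 0.51×219 = 15.19 + 111.69 = 126.88 → 127
B: 0.49×73 + 0.51×144 = 35.77 + 73.44 = 109.21 → 109
= RGB(74, 127, 109)


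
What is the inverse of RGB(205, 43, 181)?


Invert: (255-R, 255-G, 255-B)
R: 255-205 = 50
G: 255-43 = 212
B: 255-181 = 74
= RGB(50, 212, 74)


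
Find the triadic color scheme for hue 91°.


Triadic: equally spaced at 120° intervals
H1 = 91°
H2 = (91 + 120) mod 360 = 211°
H3 = (91 + 240) mod 360 = 331°
Triadic = 91°, 211°, 331°


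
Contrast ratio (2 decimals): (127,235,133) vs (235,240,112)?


Linearize each sRGB channel c=v/255: c/12.92 if c ≤ 0.04045 else ((c+0.055)/1.055)^2.4
L = 0.2126×R_lin + 0.7152×G_lin + 0.0722×B_lin
Color 1 (127,235,133):
  R=127: 127/255≈0.4980 > 0.04045 → ((0.4980+0.055)/1.055)^2.4 ≈ 0.21223
  G=235: 235/255≈0.9216 > 0.04045 → ((0.9216+0.055)/1.055)^2.4 ≈ 0.83077
  B=133: 133/255≈0.5216 > 0.04045 → ((0.5216+0.055)/1.055)^2.4 ≈ 0.23455
  L1 = 0.2126×0.21223 + 0.7152×0.83077 + 0.0722×0.23455 ≈ 0.65622
Color 2 (235,240,112):
  R=235: 235/255≈0.9216 > 0.04045 → ((0.9216+0.055)/1.055)^2.4 ≈ 0.83077
  G=240: 240/255≈0.9412 > 0.04045 → ((0.9412+0.055)/1.055)^2.4 ≈ 0.87137
  B=112: 112/255≈0.4392 > 0.04045 → ((0.4392+0.055)/1.055)^2.4 ≈ 0.16203
  L2 = 0.2126×0.83077 + 0.7152×0.87137 + 0.0722×0.16203 ≈ 0.81152
Lighter = 0.81152, Darker = 0.65622
Ratio = (L_lighter + 0.05) / (L_darker + 0.05)
Ratio = (0.81152 + 0.05) / (0.65622 + 0.05) = 0.86152 / 0.70622 ≈ 1.2199
Ratio ≈ 1.22:1


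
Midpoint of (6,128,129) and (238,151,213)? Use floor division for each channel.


Midpoint: each channel = ⌊(C₁+C₂)/2⌋
R: ⌊(6+238)/2⌋ = 122
G: ⌊(128+151)/2⌋ = 139
B: ⌊(129+213)/2⌋ = 171
= RGB(122, 139, 171)


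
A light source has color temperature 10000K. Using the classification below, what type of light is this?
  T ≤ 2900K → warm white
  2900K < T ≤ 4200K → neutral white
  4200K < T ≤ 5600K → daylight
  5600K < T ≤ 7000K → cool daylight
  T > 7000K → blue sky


Temperature: 10000K
10000K > 7000K → blue sky
Classification: blue sky


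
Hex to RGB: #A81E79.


A8 → 168 (R)
1E → 30 (G)
79 → 121 (B)
= RGB(168, 30, 121)


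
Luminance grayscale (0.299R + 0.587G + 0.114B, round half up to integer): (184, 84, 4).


Gray = 0.299×R + 0.587×G + 0.114×B
Gray = 0.299×184 + 0.587×84 + 0.114×4
Gray = 55.016 + 49.308 + 0.456
Gray = 104.780 → round half up → 105
Gray = 105


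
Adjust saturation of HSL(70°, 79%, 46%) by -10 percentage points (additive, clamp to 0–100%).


Original S = 79%
Adjustment = -10 percentage points
New S = 79 + (-10) = 69
Clamp to [0, 100] → 69
= HSL(70°, 69%, 46%)


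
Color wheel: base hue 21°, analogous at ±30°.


Base hue: 21°
Left analog: (21 - 30) mod 360 = 351°
Right analog: (21 + 30) mod 360 = 51°
Analogous hues = 351° and 51°


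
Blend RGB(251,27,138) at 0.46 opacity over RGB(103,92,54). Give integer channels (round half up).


C = α×F + (1-α)×B, with 1-α = 0.54
R: 0.46×251 + 0.54×103 = 115.46 + 55.62 = 171.08 → 171
G: 0.46×27 + 0.54×92 = 12.42 + 49.68 = 62.10 → 62
B: 0.46×138 + 0.54×54 = 63.48 + 29.16 = 92.64 → 93
= RGB(171, 62, 93)


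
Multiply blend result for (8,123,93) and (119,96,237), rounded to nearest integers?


Multiply: C = A×B/255, rounded to nearest integer
R: 8×119/255 = 952/255 ≈ 3.733 → 4
G: 123×96/255 = 11808/255 ≈ 46.306 → 46
B: 93×237/255 = 22041/255 ≈ 86.435 → 86
= RGB(4, 46, 86)


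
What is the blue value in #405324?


Color: #405324
R = 40 = 64
G = 53 = 83
B = 24 = 36
Blue = 36


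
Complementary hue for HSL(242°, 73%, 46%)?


Complement = opposite side of color wheel = hue + 180°
H' = (242 + 180) mod 360 = 62°
S and L unchanged.
= HSL(62°, 73%, 46%)


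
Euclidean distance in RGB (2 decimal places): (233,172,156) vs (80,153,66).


d = √[(R₁-R₂)² + (G₁-G₂)² + (B₁-B₂)²]
d = √[(233-80)² + (172-153)² + (156-66)²]
d = √[23409 + 361 + 8100]
d = √31870
d ≈ 178.52


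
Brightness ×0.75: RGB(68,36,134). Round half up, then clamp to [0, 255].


Multiply each channel by 0.75, round half up, clamp to [0, 255]
R: 68×0.75 = 51
G: 36×0.75 = 27
B: 134×0.75 = 100.5 → round → 101
= RGB(51, 27, 101)


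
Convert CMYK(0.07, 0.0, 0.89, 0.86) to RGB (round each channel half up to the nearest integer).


R = 255 × (1-C) × (1-K) = 255 × 0.93 × 0.14 = 33.201 → 33
G = 255 × (1-M) × (1-K) = 255 × 1.00 × 0.14 = 35.7 → 36
B = 255 × (1-Y) × (1-K) = 255 × 0.11 × 0.14 = 3.927 → 4
= RGB(33, 36, 4)


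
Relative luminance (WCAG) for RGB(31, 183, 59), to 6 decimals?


Linearize each channel (sRGB transfer function): c = v/255; c_lin = c/12.92 if c ≤ 0.04045, else ((c+0.055)/1.055)^2.4
  R: 31/255 ≈ 0.121569 > 0.04045 → ((0.121569+0.055)/1.055)^2.4 ≈ 0.013702
  G: 183/255 ≈ 0.717647 > 0.04045 → ((0.717647+0.055)/1.055)^2.4 ≈ 0.473531
  B: 59/255 ≈ 0.231373 > 0.04045 → ((0.231373+0.055)/1.055)^2.4 ≈ 0.043735
R_lin = 0.013702, G_lin = 0.473531, B_lin = 0.043735
L = 0.2126×R + 0.7152×G + 0.0722×B
L = 0.2126×0.013702 + 0.7152×0.473531 + 0.0722×0.043735
L ≈ 0.344740


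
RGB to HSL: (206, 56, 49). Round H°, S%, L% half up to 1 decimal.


Normalize: R'=206/255≈0.8078, G'=56/255≈0.2196, B'=49/255≈0.1922
Max=206/255, Min=49/255, Δ=Max-Min=157/255
L = (Max+Min)/2 = (206+49)/510 = 255/510 = 0.5 → L = 50.0%
L ≤ 0.5 → S = Δ/(Max+Min) = 157/(206+49) = 157/255 = 0.61568… → S = 61.6%
(the 1/255 factors cancel in S and H, so raw channel differences can be used)
Max is R' → H = 60 × (((G-B)/Δ) mod 6) = 60 × (((56-49)/157) mod 6)
  7/157 = 0.0445…
  H = 60 × 0.0445… = 2.675…° → H = 2.7°
= HSL(2.7°, 61.6%, 50.0%)


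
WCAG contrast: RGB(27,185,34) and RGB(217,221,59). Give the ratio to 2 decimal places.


Linearize each sRGB channel c=v/255: c/12.92 if c ≤ 0.04045 else ((c+0.055)/1.055)^2.4
L = 0.2126×R_lin + 0.7152×G_lin + 0.0722×B_lin
Color 1 (27,185,34):
  R=27: 27/255≈0.1059 > 0.04045 → ((0.1059+0.055)/1.055)^2.4 ≈ 0.01096
  G=185: 185/255≈0.7255 > 0.04045 → ((0.7255+0.055)/1.055)^2.4 ≈ 0.48515
  B=34: 34/255≈0.1333 > 0.04045 → ((0.1333+0.055)/1.055)^2.4 ≈ 0.01600
  L1 = 0.2126×0.01096 + 0.7152×0.48515 + 0.0722×0.01600 ≈ 0.35046
Color 2 (217,221,59):
  R=217: 217/255≈0.8510 > 0.04045 → ((0.8510+0.055)/1.055)^2.4 ≈ 0.69387
  G=221: 221/255≈0.8667 > 0.04045 → ((0.8667+0.055)/1.055)^2.4 ≈ 0.72306
  B=59: 59/255≈0.2314 > 0.04045 → ((0.2314+0.055)/1.055)^2.4 ≈ 0.04374
  L2 = 0.2126×0.69387 + 0.7152×0.72306 + 0.0722×0.04374 ≈ 0.66780
Lighter = 0.66780, Darker = 0.35046
Ratio = (L_lighter + 0.05) / (L_darker + 0.05)
Ratio = (0.66780 + 0.05) / (0.35046 + 0.05) = 0.71780 / 0.40046 ≈ 1.7924
Ratio ≈ 1.79:1


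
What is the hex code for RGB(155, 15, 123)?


R = 155 → 9B (hex)
G = 15 → 0F (hex)
B = 123 → 7B (hex)
Hex = #9B0F7B


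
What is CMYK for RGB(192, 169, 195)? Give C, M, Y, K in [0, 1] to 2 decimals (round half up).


R'=192/255≈0.7529, G'=169/255≈0.6627, B'=195/255≈0.7647
K = 1 - max(R',G',B') = 1 - 195/255 = 60/255 = 0.23529… → 0.24
(1-R'-K)/(1-K) simplifies to (max-R)/max with max = 195:
C = (195-192)/195 = 3/195 = 0.01538… → 0.02
M = (195-169)/195 = 26/195 = 0.13333… → 0.13
Y = (195-195)/195 = 0/195 = 0 → 0.00
= CMYK(0.02, 0.13, 0.00, 0.24)


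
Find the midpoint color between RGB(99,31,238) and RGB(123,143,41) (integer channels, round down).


Midpoint: each channel = ⌊(C₁+C₂)/2⌋
R: ⌊(99+123)/2⌋ = 111
G: ⌊(31+143)/2⌋ = 87
B: ⌊(238+41)/2⌋ = 139
= RGB(111, 87, 139)


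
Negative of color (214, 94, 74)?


Invert: (255-R, 255-G, 255-B)
R: 255-214 = 41
G: 255-94 = 161
B: 255-74 = 181
= RGB(41, 161, 181)


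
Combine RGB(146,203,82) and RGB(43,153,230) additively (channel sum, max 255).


Additive: each channel = min(255, C₁+C₂)
R: 146+43 = 189 → 189
G: 203+153 = 356 → 255
B: 82+230 = 312 → 255
= RGB(189, 255, 255)


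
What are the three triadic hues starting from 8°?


Triadic: equally spaced at 120° intervals
H1 = 8°
H2 = (8 + 120) mod 360 = 128°
H3 = (8 + 240) mod 360 = 248°
Triadic = 8°, 128°, 248°


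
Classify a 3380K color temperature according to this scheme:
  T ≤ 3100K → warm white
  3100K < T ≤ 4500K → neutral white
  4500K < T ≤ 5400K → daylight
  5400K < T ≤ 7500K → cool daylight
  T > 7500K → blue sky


Temperature: 3380K
3100K < 3380K ≤ 4500K → neutral white
Classification: neutral white


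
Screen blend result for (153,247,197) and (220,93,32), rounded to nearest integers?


Screen: C = 255 - (255-A)×(255-B)/255, rounded to nearest integer
R: 255 - (255-153)×(255-220)/255 = 255 - 3570/255 ≈ 255 - 14.000 = 241.000 → 241
G: 255 - (255-247)×(255-93)/255 = 255 - 1296/255 ≈ 255 - 5.082 = 249.918 → 250
B: 255 - (255-197)×(255-32)/255 = 255 - 12934/255 ≈ 255 - 50.722 = 204.278 → 204
= RGB(241, 250, 204)


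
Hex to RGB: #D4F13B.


D4 → 212 (R)
F1 → 241 (G)
3B → 59 (B)
= RGB(212, 241, 59)


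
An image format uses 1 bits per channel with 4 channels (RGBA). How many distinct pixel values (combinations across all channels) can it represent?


Total bits = 1 bits/channel × 4 channels = 4 bits
Distinct pixel values = 2^4
= 16 pixel values


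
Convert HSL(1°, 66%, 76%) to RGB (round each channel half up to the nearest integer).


H=1°, S=0.66, L=0.76
C = (1-|2L-1|)×S = (1-|0.52|)×0.66 = 0.3168
H' = H/60 = 1/60 ≈ 0.0167; X = C×(1-|H' mod 2 - 1|) = 0.00528
m = L - C/2 = 0.76 - 0.1584 = 0.6016
Sector ⌊H'⌋ = 0 → (R',G',B') = (0.3168, 0.00528, 0.0)
RGB = ((R'+m)×255, (G'+m)×255, (B'+m)×255) = (234.192, 154.7544, 153.408)
Round half up → RGB(234, 155, 153)


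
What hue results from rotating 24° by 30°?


New hue = (H + rotation) mod 360
New hue = (24 + 30) mod 360
= 54 mod 360
= 54°


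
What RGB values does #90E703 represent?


90 → 144 (R)
E7 → 231 (G)
03 → 3 (B)
= RGB(144, 231, 3)


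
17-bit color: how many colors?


Colors = 2^bits = 2^17
= 131,072 colors


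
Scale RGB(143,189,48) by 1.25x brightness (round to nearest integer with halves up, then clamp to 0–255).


Multiply each channel by 1.25, round half up, clamp to [0, 255]
R: 143×1.25 = 178.75 → round → 179
G: 189×1.25 = 236.25 → round → 236
B: 48×1.25 = 60
= RGB(179, 236, 60)


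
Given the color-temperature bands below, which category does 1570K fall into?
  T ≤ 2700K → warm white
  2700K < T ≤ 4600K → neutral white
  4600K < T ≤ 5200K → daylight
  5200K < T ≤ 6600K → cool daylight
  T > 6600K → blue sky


Temperature: 1570K
1570K ≤ 2700K → warm white
Classification: warm white


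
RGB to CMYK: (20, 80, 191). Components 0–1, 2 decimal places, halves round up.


R'=20/255≈0.0784, G'=80/255≈0.3137, B'=191/255≈0.7490
K = 1 - max(R',G',B') = 1 - 191/255 = 64/255 = 0.25098… → 0.25
(1-R'-K)/(1-K) simplifies to (max-R)/max with max = 191:
C = (191-20)/191 = 171/191 = 0.89528… → 0.90
M = (191-80)/191 = 111/191 = 0.58115… → 0.58
Y = (191-191)/191 = 0/191 = 0 → 0.00
= CMYK(0.90, 0.58, 0.00, 0.25)


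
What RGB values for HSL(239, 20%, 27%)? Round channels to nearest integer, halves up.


H=239°, S=0.20, L=0.27
C = (1-|2L-1|)×S = (1-|-0.46|)×0.20 = 0.108
H' = H/60 = 239/60 ≈ 3.9833; X = C×(1-|H' mod 2 - 1|) = 0.0018
m = L - C/2 = 0.27 - 0.054 = 0.216
Sector ⌊H'⌋ = 3 → (R',G',B') = (0.0, 0.0018, 0.108)
RGB = ((R'+m)×255, (G'+m)×255, (B'+m)×255) = (55.08, 55.539, 82.62)
Round half up → RGB(55, 56, 83)


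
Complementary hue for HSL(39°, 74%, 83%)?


Complement = opposite side of color wheel = hue + 180°
H' = (39 + 180) mod 360 = 219°
S and L unchanged.
= HSL(219°, 74%, 83%)


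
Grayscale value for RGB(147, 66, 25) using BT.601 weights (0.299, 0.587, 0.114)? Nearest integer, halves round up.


Gray = 0.299×R + 0.587×G + 0.114×B
Gray = 0.299×147 + 0.587×66 + 0.114×25
Gray = 43.953 + 38.742 + 2.850
Gray = 85.545 → round half up → 86
Gray = 86


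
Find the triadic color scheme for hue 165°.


Triadic: equally spaced at 120° intervals
H1 = 165°
H2 = (165 + 120) mod 360 = 285°
H3 = (165 + 240) mod 360 = 45°
Triadic = 165°, 285°, 45°


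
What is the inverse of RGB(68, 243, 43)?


Invert: (255-R, 255-G, 255-B)
R: 255-68 = 187
G: 255-243 = 12
B: 255-43 = 212
= RGB(187, 12, 212)


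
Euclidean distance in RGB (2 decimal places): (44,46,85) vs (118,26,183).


d = √[(R₁-R₂)² + (G₁-G₂)² + (B₁-B₂)²]
d = √[(44-118)² + (46-26)² + (85-183)²]
d = √[5476 + 400 + 9604]
d = √15480
d ≈ 124.42


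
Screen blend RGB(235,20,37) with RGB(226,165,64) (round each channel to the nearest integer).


Screen: C = 255 - (255-A)×(255-B)/255, rounded to nearest integer
R: 255 - (255-235)×(255-226)/255 = 255 - 580/255 ≈ 255 - 2.275 = 252.725 → 253
G: 255 - (255-20)×(255-165)/255 = 255 - 21150/255 ≈ 255 - 82.941 = 172.059 → 172
B: 255 - (255-37)×(255-64)/255 = 255 - 41638/255 ≈ 255 - 163.286 = 91.714 → 92
= RGB(253, 172, 92)


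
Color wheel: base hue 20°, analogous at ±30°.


Base hue: 20°
Left analog: (20 - 30) mod 360 = 350°
Right analog: (20 + 30) mod 360 = 50°
Analogous hues = 350° and 50°


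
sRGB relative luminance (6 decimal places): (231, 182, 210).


Linearize each channel (sRGB transfer function): c = v/255; c_lin = c/12.92 if c ≤ 0.04045, else ((c+0.055)/1.055)^2.4
  R: 231/255 ≈ 0.905882 > 0.04045 → ((0.905882+0.055)/1.055)^2.4 ≈ 0.799103
  G: 182/255 ≈ 0.713725 > 0.04045 → ((0.713725+0.055)/1.055)^2.4 ≈ 0.467784
  B: 210/255 ≈ 0.823529 > 0.04045 → ((0.823529+0.055)/1.055)^2.4 ≈ 0.644480
R_lin = 0.799103, G_lin = 0.467784, B_lin = 0.644480
L = 0.2126×R + 0.7152×G + 0.0722×B
L = 0.2126×0.799103 + 0.7152×0.467784 + 0.0722×0.644480
L ≈ 0.550980


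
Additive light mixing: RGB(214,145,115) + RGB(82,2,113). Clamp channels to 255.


Additive: each channel = min(255, C₁+C₂)
R: 214+82 = 296 → 255
G: 145+2 = 147 → 147
B: 115+113 = 228 → 228
= RGB(255, 147, 228)


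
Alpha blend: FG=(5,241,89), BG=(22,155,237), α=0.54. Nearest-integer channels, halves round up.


C = α×F + (1-α)×B, with 1-α = 0.46
R: 0.54×5 + 0.46×22 = 2.70 + 10.12 = 12.82 → 13
G: 0.54×241 + 0.46×155 = 130.14 + 71.30 = 201.44 → 201
B: 0.54×89 + 0.46×237 = 48.06 + 109.02 = 157.08 → 157
= RGB(13, 201, 157)


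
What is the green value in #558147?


Color: #558147
R = 55 = 85
G = 81 = 129
B = 47 = 71
Green = 129


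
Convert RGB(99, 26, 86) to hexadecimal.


R = 99 → 63 (hex)
G = 26 → 1A (hex)
B = 86 → 56 (hex)
Hex = #631A56


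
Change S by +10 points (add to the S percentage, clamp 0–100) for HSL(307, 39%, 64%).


Original S = 39%
Adjustment = +10 percentage points
New S = 39 + (10) = 49
Clamp to [0, 100] → 49
= HSL(307°, 49%, 64%)


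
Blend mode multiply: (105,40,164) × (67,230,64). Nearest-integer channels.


Multiply: C = A×B/255, rounded to nearest integer
R: 105×67/255 = 7035/255 ≈ 27.588 → 28
G: 40×230/255 = 9200/255 ≈ 36.078 → 36
B: 164×64/255 = 10496/255 ≈ 41.161 → 41
= RGB(28, 36, 41)


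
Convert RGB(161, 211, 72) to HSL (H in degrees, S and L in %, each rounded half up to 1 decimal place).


Normalize: R'=161/255≈0.6314, G'=211/255≈0.8275, B'=72/255≈0.2824
Max=211/255, Min=72/255, Δ=Max-Min=139/255
L = (Max+Min)/2 = (211+72)/510 = 283/510 = 0.55490… → L = 55.5%
L > 0.5 → S = Δ/(2-Max-Min) = 139/(510-211-72) = 139/227 = 0.61233… → S = 61.2%
(the 1/255 factors cancel in S and H, so raw channel differences can be used)
Max is G' → H = 60 × ((B-R)/Δ + 2) = 60 × ((72-161)/139 + 2)
  -89/139 + 2 = -0.6402… + 2 = 1.3597…
  H = 60 × 1.3597… = 81.582…° → H = 81.6°
= HSL(81.6°, 61.2%, 55.5%)


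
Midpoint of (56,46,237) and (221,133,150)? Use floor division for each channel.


Midpoint: each channel = ⌊(C₁+C₂)/2⌋
R: ⌊(56+221)/2⌋ = 138
G: ⌊(46+133)/2⌋ = 89
B: ⌊(237+150)/2⌋ = 193
= RGB(138, 89, 193)


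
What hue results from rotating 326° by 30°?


New hue = (H + rotation) mod 360
New hue = (326 + 30) mod 360
= 356 mod 360
= 356°


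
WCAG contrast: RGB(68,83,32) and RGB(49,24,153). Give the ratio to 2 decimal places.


Linearize each sRGB channel c=v/255: c/12.92 if c ≤ 0.04045 else ((c+0.055)/1.055)^2.4
L = 0.2126×R_lin + 0.7152×G_lin + 0.0722×B_lin
Color 1 (68,83,32):
  R=68: 68/255≈0.2667 > 0.04045 → ((0.2667+0.055)/1.055)^2.4 ≈ 0.05781
  G=83: 83/255≈0.3255 > 0.04045 → ((0.3255+0.055)/1.055)^2.4 ≈ 0.08650
  B=32: 32/255≈0.1255 > 0.04045 → ((0.1255+0.055)/1.055)^2.4 ≈ 0.01444
  L1 = 0.2126×0.05781 + 0.7152×0.08650 + 0.0722×0.01444 ≈ 0.07520
Color 2 (49,24,153):
  R=49: 49/255≈0.1922 > 0.04045 → ((0.1922+0.055)/1.055)^2.4 ≈ 0.03071
  G=24: 24/255≈0.0941 > 0.04045 → ((0.0941+0.055)/1.055)^2.4 ≈ 0.00913
  B=153: 153/255≈0.6000 > 0.04045 → ((0.6000+0.055)/1.055)^2.4 ≈ 0.31855
  L2 = 0.2126×0.03071 + 0.7152×0.00913 + 0.0722×0.31855 ≈ 0.03606
Lighter = 0.07520, Darker = 0.03606
Ratio = (L_lighter + 0.05) / (L_darker + 0.05)
Ratio = (0.07520 + 0.05) / (0.03606 + 0.05) = 0.12520 / 0.08606 ≈ 1.4547
Ratio ≈ 1.45:1


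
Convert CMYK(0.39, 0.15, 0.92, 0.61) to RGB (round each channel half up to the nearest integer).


R = 255 × (1-C) × (1-K) = 255 × 0.61 × 0.39 = 60.6645 → 61
G = 255 × (1-M) × (1-K) = 255 × 0.85 × 0.39 = 84.5325 → 85
B = 255 × (1-Y) × (1-K) = 255 × 0.08 × 0.39 = 7.956 → 8
= RGB(61, 85, 8)


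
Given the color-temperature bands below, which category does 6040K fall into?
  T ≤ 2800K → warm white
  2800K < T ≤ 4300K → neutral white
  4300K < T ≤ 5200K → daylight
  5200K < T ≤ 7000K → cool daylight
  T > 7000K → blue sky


Temperature: 6040K
5200K < 6040K ≤ 7000K → cool daylight
Classification: cool daylight


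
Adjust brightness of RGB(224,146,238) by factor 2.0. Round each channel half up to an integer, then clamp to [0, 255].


Multiply each channel by 2.0, round half up, clamp to [0, 255]
R: 224×2.0 = 448 → clamp → 255
G: 146×2.0 = 292 → clamp → 255
B: 238×2.0 = 476 → clamp → 255
= RGB(255, 255, 255)


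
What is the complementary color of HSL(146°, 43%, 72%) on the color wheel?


Complement = opposite side of color wheel = hue + 180°
H' = (146 + 180) mod 360 = 326°
S and L unchanged.
= HSL(326°, 43%, 72%)


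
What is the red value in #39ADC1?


Color: #39ADC1
R = 39 = 57
G = AD = 173
B = C1 = 193
Red = 57


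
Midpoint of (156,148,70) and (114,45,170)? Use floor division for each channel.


Midpoint: each channel = ⌊(C₁+C₂)/2⌋
R: ⌊(156+114)/2⌋ = 135
G: ⌊(148+45)/2⌋ = 96
B: ⌊(70+170)/2⌋ = 120
= RGB(135, 96, 120)


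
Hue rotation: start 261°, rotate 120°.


New hue = (H + rotation) mod 360
New hue = (261 + 120) mod 360
= 381 mod 360
= 21°


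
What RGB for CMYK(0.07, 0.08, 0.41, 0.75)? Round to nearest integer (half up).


R = 255 × (1-C) × (1-K) = 255 × 0.93 × 0.25 = 59.2875 → 59
G = 255 × (1-M) × (1-K) = 255 × 0.92 × 0.25 = 58.65 → 59
B = 255 × (1-Y) × (1-K) = 255 × 0.59 × 0.25 = 37.6125 → 38
= RGB(59, 59, 38)


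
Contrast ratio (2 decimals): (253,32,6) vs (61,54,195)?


Linearize each sRGB channel c=v/255: c/12.92 if c ≤ 0.04045 else ((c+0.055)/1.055)^2.4
L = 0.2126×R_lin + 0.7152×G_lin + 0.0722×B_lin
Color 1 (253,32,6):
  R=253: 253/255≈0.9922 > 0.04045 → ((0.9922+0.055)/1.055)^2.4 ≈ 0.98225
  G=32: 32/255≈0.1255 > 0.04045 → ((0.1255+0.055)/1.055)^2.4 ≈ 0.01444
  B=6: 6/255≈0.0235 ≤ 0.04045 → 0.0235/12.92 ≈ 0.00182
  L1 = 0.2126×0.98225 + 0.7152×0.01444 + 0.0722×0.00182 ≈ 0.21929
Color 2 (61,54,195):
  R=61: 61/255≈0.2392 > 0.04045 → ((0.2392+0.055)/1.055)^2.4 ≈ 0.04667
  G=54: 54/255≈0.2118 > 0.04045 → ((0.2118+0.055)/1.055)^2.4 ≈ 0.03689
  B=195: 195/255≈0.7647 > 0.04045 → ((0.7647+0.055)/1.055)^2.4 ≈ 0.54572
  L2 = 0.2126×0.04667 + 0.7152×0.03689 + 0.0722×0.54572 ≈ 0.07571
Lighter = 0.21929, Darker = 0.07571
Ratio = (L_lighter + 0.05) / (L_darker + 0.05)
Ratio = (0.21929 + 0.05) / (0.07571 + 0.05) = 0.26929 / 0.12571 ≈ 2.1422
Ratio ≈ 2.14:1


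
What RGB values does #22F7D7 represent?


22 → 34 (R)
F7 → 247 (G)
D7 → 215 (B)
= RGB(34, 247, 215)


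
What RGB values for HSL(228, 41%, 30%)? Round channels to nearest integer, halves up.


H=228°, S=0.41, L=0.30
C = (1-|2L-1|)×S = (1-|-0.40|)×0.41 = 0.246
H' = H/60 = 228/60 ≈ 3.8000; X = C×(1-|H' mod 2 - 1|) = 0.0492
m = L - C/2 = 0.30 - 0.123 = 0.177
Sector ⌊H'⌋ = 3 → (R',G',B') = (0.0, 0.0492, 0.246)
RGB = ((R'+m)×255, (G'+m)×255, (B'+m)×255) = (45.135, 57.681, 107.865)
Round half up → RGB(45, 58, 108)


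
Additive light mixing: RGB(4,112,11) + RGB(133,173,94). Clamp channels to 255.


Additive: each channel = min(255, C₁+C₂)
R: 4+133 = 137 → 137
G: 112+173 = 285 → 255
B: 11+94 = 105 → 105
= RGB(137, 255, 105)


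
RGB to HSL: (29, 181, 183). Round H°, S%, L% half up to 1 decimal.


Normalize: R'=29/255≈0.1137, G'=181/255≈0.7098, B'=183/255≈0.7176
Max=183/255, Min=29/255, Δ=Max-Min=154/255
L = (Max+Min)/2 = (183+29)/510 = 212/510 = 0.41568… → L = 41.6%
L ≤ 0.5 → S = Δ/(Max+Min) = 154/(183+29) = 154/212 = 0.72641… → S = 72.6%
(the 1/255 factors cancel in S and H, so raw channel differences can be used)
Max is B' → H = 60 × ((R-G)/Δ + 4) = 60 × ((29-181)/154 + 4)
  -152/154 + 4 = -0.9870… + 4 = 3.0129…
  H = 60 × 3.0129… = 180.779…° → H = 180.8°
= HSL(180.8°, 72.6%, 41.6%)


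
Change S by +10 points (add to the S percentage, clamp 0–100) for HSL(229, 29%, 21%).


Original S = 29%
Adjustment = +10 percentage points
New S = 29 + (10) = 39
Clamp to [0, 100] → 39
= HSL(229°, 39%, 21%)


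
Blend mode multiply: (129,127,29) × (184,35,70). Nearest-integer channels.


Multiply: C = A×B/255, rounded to nearest integer
R: 129×184/255 = 23736/255 ≈ 93.082 → 93
G: 127×35/255 = 4445/255 ≈ 17.431 → 17
B: 29×70/255 = 2030/255 ≈ 7.961 → 8
= RGB(93, 17, 8)


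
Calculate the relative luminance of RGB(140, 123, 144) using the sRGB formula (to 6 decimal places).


Linearize each channel (sRGB transfer function): c = v/255; c_lin = c/12.92 if c ≤ 0.04045, else ((c+0.055)/1.055)^2.4
  R: 140/255 ≈ 0.549020 > 0.04045 → ((0.549020+0.055)/1.055)^2.4 ≈ 0.262251
  G: 123/255 ≈ 0.482353 > 0.04045 → ((0.482353+0.055)/1.055)^2.4 ≈ 0.198069
  B: 144/255 ≈ 0.564706 > 0.04045 → ((0.564706+0.055)/1.055)^2.4 ≈ 0.278894
R_lin = 0.262251, G_lin = 0.198069, B_lin = 0.278894
L = 0.2126×R + 0.7152×G + 0.0722×B
L = 0.2126×0.262251 + 0.7152×0.198069 + 0.0722×0.278894
L ≈ 0.217550


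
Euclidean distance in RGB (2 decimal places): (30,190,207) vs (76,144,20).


d = √[(R₁-R₂)² + (G₁-G₂)² + (B₁-B₂)²]
d = √[(30-76)² + (190-144)² + (207-20)²]
d = √[2116 + 2116 + 34969]
d = √39201
d ≈ 197.99


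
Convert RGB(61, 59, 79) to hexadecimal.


R = 61 → 3D (hex)
G = 59 → 3B (hex)
B = 79 → 4F (hex)
Hex = #3D3B4F


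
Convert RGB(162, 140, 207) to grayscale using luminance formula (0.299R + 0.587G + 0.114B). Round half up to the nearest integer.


Gray = 0.299×R + 0.587×G + 0.114×B
Gray = 0.299×162 + 0.587×140 + 0.114×207
Gray = 48.438 + 82.180 + 23.598
Gray = 154.216 → round half up → 154
Gray = 154


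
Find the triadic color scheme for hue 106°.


Triadic: equally spaced at 120° intervals
H1 = 106°
H2 = (106 + 120) mod 360 = 226°
H3 = (106 + 240) mod 360 = 346°
Triadic = 106°, 226°, 346°


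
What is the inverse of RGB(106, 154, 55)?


Invert: (255-R, 255-G, 255-B)
R: 255-106 = 149
G: 255-154 = 101
B: 255-55 = 200
= RGB(149, 101, 200)


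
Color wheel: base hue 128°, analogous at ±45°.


Base hue: 128°
Left analog: (128 - 45) mod 360 = 83°
Right analog: (128 + 45) mod 360 = 173°
Analogous hues = 83° and 173°


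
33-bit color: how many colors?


Colors = 2^bits = 2^33
= 8,589,934,592 colors


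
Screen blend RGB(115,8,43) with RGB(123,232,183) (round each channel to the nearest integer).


Screen: C = 255 - (255-A)×(255-B)/255, rounded to nearest integer
R: 255 - (255-115)×(255-123)/255 = 255 - 18480/255 ≈ 255 - 72.471 = 182.529 → 183
G: 255 - (255-8)×(255-232)/255 = 255 - 5681/255 ≈ 255 - 22.278 = 232.722 → 233
B: 255 - (255-43)×(255-183)/255 = 255 - 15264/255 ≈ 255 - 59.859 = 195.141 → 195
= RGB(183, 233, 195)


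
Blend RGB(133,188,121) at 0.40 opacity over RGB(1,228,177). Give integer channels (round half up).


C = α×F + (1-α)×B, with 1-α = 0.60
R: 0.40×133 + 0.60×1 = 53.20 + 0.60 = 53.80 → 54
G: 0.40×188 + 0.60×228 = 75.20 + 136.80 = 212.00 → 212
B: 0.40×121 + 0.60×177 = 48.40 + 106.20 = 154.60 → 155
= RGB(54, 212, 155)


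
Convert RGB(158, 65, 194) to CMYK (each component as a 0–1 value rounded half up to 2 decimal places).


R'=158/255≈0.6196, G'=65/255≈0.2549, B'=194/255≈0.7608
K = 1 - max(R',G',B') = 1 - 194/255 = 61/255 = 0.23921… → 0.24
(1-R'-K)/(1-K) simplifies to (max-R)/max with max = 194:
C = (194-158)/194 = 36/194 = 0.18556… → 0.19
M = (194-65)/194 = 129/194 = 0.66494… → 0.66
Y = (194-194)/194 = 0/194 = 0 → 0.00
= CMYK(0.19, 0.66, 0.00, 0.24)


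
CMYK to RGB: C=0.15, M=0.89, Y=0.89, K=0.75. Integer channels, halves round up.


R = 255 × (1-C) × (1-K) = 255 × 0.85 × 0.25 = 54.1875 → 54
G = 255 × (1-M) × (1-K) = 255 × 0.11 × 0.25 = 7.0125 → 7
B = 255 × (1-Y) × (1-K) = 255 × 0.11 × 0.25 = 7.0125 → 7
= RGB(54, 7, 7)


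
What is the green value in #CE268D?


Color: #CE268D
R = CE = 206
G = 26 = 38
B = 8D = 141
Green = 38


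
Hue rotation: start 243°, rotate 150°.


New hue = (H + rotation) mod 360
New hue = (243 + 150) mod 360
= 393 mod 360
= 33°


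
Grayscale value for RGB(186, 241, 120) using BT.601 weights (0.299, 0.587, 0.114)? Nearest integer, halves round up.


Gray = 0.299×R + 0.587×G + 0.114×B
Gray = 0.299×186 + 0.587×241 + 0.114×120
Gray = 55.614 + 141.467 + 13.680
Gray = 210.761 → round half up → 211
Gray = 211


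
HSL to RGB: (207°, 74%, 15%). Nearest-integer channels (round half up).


H=207°, S=0.74, L=0.15
C = (1-|2L-1|)×S = (1-|-0.70|)×0.74 = 0.222
H' = H/60 = 207/60 ≈ 3.4500; X = C×(1-|H' mod 2 - 1|) = 0.1221
m = L - C/2 = 0.15 - 0.111 = 0.039
Sector ⌊H'⌋ = 3 → (R',G',B') = (0.0, 0.1221, 0.222)
RGB = ((R'+m)×255, (G'+m)×255, (B'+m)×255) = (9.945, 41.0805, 66.555)
Round half up → RGB(10, 41, 67)


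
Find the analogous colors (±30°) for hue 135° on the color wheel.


Base hue: 135°
Left analog: (135 - 30) mod 360 = 105°
Right analog: (135 + 30) mod 360 = 165°
Analogous hues = 105° and 165°


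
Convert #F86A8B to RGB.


F8 → 248 (R)
6A → 106 (G)
8B → 139 (B)
= RGB(248, 106, 139)


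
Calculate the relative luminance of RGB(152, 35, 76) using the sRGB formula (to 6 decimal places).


Linearize each channel (sRGB transfer function): c = v/255; c_lin = c/12.92 if c ≤ 0.04045, else ((c+0.055)/1.055)^2.4
  R: 152/255 ≈ 0.596078 > 0.04045 → ((0.596078+0.055)/1.055)^2.4 ≈ 0.313989
  G: 35/255 ≈ 0.137255 > 0.04045 → ((0.137255+0.055)/1.055)^2.4 ≈ 0.016807
  B: 76/255 ≈ 0.298039 > 0.04045 → ((0.298039+0.055)/1.055)^2.4 ≈ 0.072272
R_lin = 0.313989, G_lin = 0.016807, B_lin = 0.072272
L = 0.2126×R + 0.7152×G + 0.0722×B
L = 0.2126×0.313989 + 0.7152×0.016807 + 0.0722×0.072272
L ≈ 0.083993


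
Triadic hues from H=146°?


Triadic: equally spaced at 120° intervals
H1 = 146°
H2 = (146 + 120) mod 360 = 266°
H3 = (146 + 240) mod 360 = 26°
Triadic = 146°, 266°, 26°


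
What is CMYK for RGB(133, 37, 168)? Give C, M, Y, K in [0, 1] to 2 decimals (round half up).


R'=133/255≈0.5216, G'=37/255≈0.1451, B'=168/255≈0.6588
K = 1 - max(R',G',B') = 1 - 168/255 = 87/255 = 0.34117… → 0.34
(1-R'-K)/(1-K) simplifies to (max-R)/max with max = 168:
C = (168-133)/168 = 35/168 = 0.20833… → 0.21
M = (168-37)/168 = 131/168 = 0.77976… → 0.78
Y = (168-168)/168 = 0/168 = 0 → 0.00
= CMYK(0.21, 0.78, 0.00, 0.34)


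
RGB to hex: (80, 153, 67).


R = 80 → 50 (hex)
G = 153 → 99 (hex)
B = 67 → 43 (hex)
Hex = #509943


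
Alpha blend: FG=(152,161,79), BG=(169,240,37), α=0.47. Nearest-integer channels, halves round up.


C = α×F + (1-α)×B, with 1-α = 0.53
R: 0.47×152 + 0.53×169 = 71.44 + 89.57 = 161.01 → 161
G: 0.47×161 + 0.53×240 = 75.67 + 127.20 = 202.87 → 203
B: 0.47×79 + 0.53×37 = 37.13 + 19.61 = 56.74 → 57
= RGB(161, 203, 57)


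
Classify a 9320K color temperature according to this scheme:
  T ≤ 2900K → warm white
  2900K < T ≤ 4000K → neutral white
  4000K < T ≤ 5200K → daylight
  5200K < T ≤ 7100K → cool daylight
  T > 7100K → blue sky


Temperature: 9320K
9320K > 7100K → blue sky
Classification: blue sky


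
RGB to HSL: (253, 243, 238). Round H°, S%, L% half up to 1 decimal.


Normalize: R'=253/255≈0.9922, G'=243/255≈0.9529, B'=238/255≈0.9333
Max=253/255, Min=238/255, Δ=Max-Min=15/255
L = (Max+Min)/2 = (253+238)/510 = 491/510 = 0.96274… → L = 96.3%
L > 0.5 → S = Δ/(2-Max-Min) = 15/(510-253-238) = 15/19 = 0.78947… → S = 78.9%
(the 1/255 factors cancel in S and H, so raw channel differences can be used)
Max is R' → H = 60 × (((G-B)/Δ) mod 6) = 60 × (((243-238)/15) mod 6)
  5/15 = 0.3333…
  H = 60 × 0.3333… = 20° → H = 20.0°
= HSL(20.0°, 78.9%, 96.3%)


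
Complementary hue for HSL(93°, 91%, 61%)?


Complement = opposite side of color wheel = hue + 180°
H' = (93 + 180) mod 360 = 273°
S and L unchanged.
= HSL(273°, 91%, 61%)


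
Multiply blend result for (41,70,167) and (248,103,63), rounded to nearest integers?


Multiply: C = A×B/255, rounded to nearest integer
R: 41×248/255 = 10168/255 ≈ 39.875 → 40
G: 70×103/255 = 7210/255 ≈ 28.275 → 28
B: 167×63/255 = 10521/255 ≈ 41.259 → 41
= RGB(40, 28, 41)


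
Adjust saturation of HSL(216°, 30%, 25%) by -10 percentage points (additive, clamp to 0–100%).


Original S = 30%
Adjustment = -10 percentage points
New S = 30 + (-10) = 20
Clamp to [0, 100] → 20
= HSL(216°, 20%, 25%)


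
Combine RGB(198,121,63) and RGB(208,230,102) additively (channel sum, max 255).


Additive: each channel = min(255, C₁+C₂)
R: 198+208 = 406 → 255
G: 121+230 = 351 → 255
B: 63+102 = 165 → 165
= RGB(255, 255, 165)


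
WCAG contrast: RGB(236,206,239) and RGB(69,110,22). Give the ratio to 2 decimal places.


Linearize each sRGB channel c=v/255: c/12.92 if c ≤ 0.04045 else ((c+0.055)/1.055)^2.4
L = 0.2126×R_lin + 0.7152×G_lin + 0.0722×B_lin
Color 1 (236,206,239):
  R=236: 236/255≈0.9255 > 0.04045 → ((0.9255+0.055)/1.055)^2.4 ≈ 0.83880
  G=206: 206/255≈0.8078 > 0.04045 → ((0.8078+0.055)/1.055)^2.4 ≈ 0.61721
  B=239: 239/255≈0.9373 > 0.04045 → ((0.9373+0.055)/1.055)^2.4 ≈ 0.86316
  L1 = 0.2126×0.83880 + 0.7152×0.61721 + 0.0722×0.86316 ≈ 0.68207
Color 2 (69,110,22):
  R=69: 69/255≈0.2706 > 0.04045 → ((0.2706+0.055)/1.055)^2.4 ≈ 0.05951
  G=110: 110/255≈0.4314 > 0.04045 → ((0.4314+0.055)/1.055)^2.4 ≈ 0.15593
  B=22: 22/255≈0.0863 > 0.04045 → ((0.0863+0.055)/1.055)^2.4 ≈ 0.00802
  L2 = 0.2126×0.05951 + 0.7152×0.15593 + 0.0722×0.00802 ≈ 0.12475
Lighter = 0.68207, Darker = 0.12475
Ratio = (L_lighter + 0.05) / (L_darker + 0.05)
Ratio = (0.68207 + 0.05) / (0.12475 + 0.05) = 0.73207 / 0.17475 ≈ 4.1893
Ratio ≈ 4.19:1


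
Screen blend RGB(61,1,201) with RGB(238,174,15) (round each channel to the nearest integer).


Screen: C = 255 - (255-A)×(255-B)/255, rounded to nearest integer
R: 255 - (255-61)×(255-238)/255 = 255 - 3298/255 ≈ 255 - 12.933 = 242.067 → 242
G: 255 - (255-1)×(255-174)/255 = 255 - 20574/255 ≈ 255 - 80.682 = 174.318 → 174
B: 255 - (255-201)×(255-15)/255 = 255 - 12960/255 ≈ 255 - 50.824 = 204.176 → 204
= RGB(242, 174, 204)


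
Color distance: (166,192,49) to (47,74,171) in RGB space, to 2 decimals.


d = √[(R₁-R₂)² + (G₁-G₂)² + (B₁-B₂)²]
d = √[(166-47)² + (192-74)² + (49-171)²]
d = √[14161 + 13924 + 14884]
d = √42969
d ≈ 207.29


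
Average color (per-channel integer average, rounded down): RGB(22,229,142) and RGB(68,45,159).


Midpoint: each channel = ⌊(C₁+C₂)/2⌋
R: ⌊(22+68)/2⌋ = 45
G: ⌊(229+45)/2⌋ = 137
B: ⌊(142+159)/2⌋ = 150
= RGB(45, 137, 150)


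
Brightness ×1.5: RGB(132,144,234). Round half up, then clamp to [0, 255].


Multiply each channel by 1.5, round half up, clamp to [0, 255]
R: 132×1.5 = 198
G: 144×1.5 = 216
B: 234×1.5 = 351 → clamp → 255
= RGB(198, 216, 255)


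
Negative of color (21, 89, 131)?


Invert: (255-R, 255-G, 255-B)
R: 255-21 = 234
G: 255-89 = 166
B: 255-131 = 124
= RGB(234, 166, 124)


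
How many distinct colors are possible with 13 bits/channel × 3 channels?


Total bits = 13 bits/channel × 3 channels = 39 bits
Distinct colors = 2^39
= 549,755,813,888 colors


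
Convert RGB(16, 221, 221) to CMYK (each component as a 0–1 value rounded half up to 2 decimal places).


R'=16/255≈0.0627, G'=221/255≈0.8667, B'=221/255≈0.8667
K = 1 - max(R',G',B') = 1 - 221/255 = 34/255 = 0.13333… → 0.13
(1-R'-K)/(1-K) simplifies to (max-R)/max with max = 221:
C = (221-16)/221 = 205/221 = 0.92760… → 0.93
M = (221-221)/221 = 0/221 = 0 → 0.00
Y = (221-221)/221 = 0/221 = 0 → 0.00
= CMYK(0.93, 0.00, 0.00, 0.13)


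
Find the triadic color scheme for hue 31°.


Triadic: equally spaced at 120° intervals
H1 = 31°
H2 = (31 + 120) mod 360 = 151°
H3 = (31 + 240) mod 360 = 271°
Triadic = 31°, 151°, 271°


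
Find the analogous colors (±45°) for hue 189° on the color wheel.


Base hue: 189°
Left analog: (189 - 45) mod 360 = 144°
Right analog: (189 + 45) mod 360 = 234°
Analogous hues = 144° and 234°


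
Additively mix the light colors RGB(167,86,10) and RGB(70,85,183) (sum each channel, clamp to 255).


Additive: each channel = min(255, C₁+C₂)
R: 167+70 = 237 → 237
G: 86+85 = 171 → 171
B: 10+183 = 193 → 193
= RGB(237, 171, 193)


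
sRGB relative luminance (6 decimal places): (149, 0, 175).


Linearize each channel (sRGB transfer function): c = v/255; c_lin = c/12.92 if c ≤ 0.04045, else ((c+0.055)/1.055)^2.4
  R: 149/255 ≈ 0.584314 > 0.04045 → ((0.584314+0.055)/1.055)^2.4 ≈ 0.300544
  G: 0/255 ≈ 0.000000 ≤ 0.04045 → 0.000000/12.92 ≈ 0.000000
  B: 175/255 ≈ 0.686275 > 0.04045 → ((0.686275+0.055)/1.055)^2.4 ≈ 0.428690
R_lin = 0.300544, G_lin = 0.000000, B_lin = 0.428690
L = 0.2126×R + 0.7152×G + 0.0722×B
L = 0.2126×0.300544 + 0.7152×0.000000 + 0.0722×0.428690
L ≈ 0.094847


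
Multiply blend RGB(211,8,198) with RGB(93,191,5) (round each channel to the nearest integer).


Multiply: C = A×B/255, rounded to nearest integer
R: 211×93/255 = 19623/255 ≈ 76.953 → 77
G: 8×191/255 = 1528/255 ≈ 5.992 → 6
B: 198×5/255 = 990/255 ≈ 3.882 → 4
= RGB(77, 6, 4)


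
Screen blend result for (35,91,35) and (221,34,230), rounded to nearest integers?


Screen: C = 255 - (255-A)×(255-B)/255, rounded to nearest integer
R: 255 - (255-35)×(255-221)/255 = 255 - 7480/255 ≈ 255 - 29.333 = 225.667 → 226
G: 255 - (255-91)×(255-34)/255 = 255 - 36244/255 ≈ 255 - 142.133 = 112.867 → 113
B: 255 - (255-35)×(255-230)/255 = 255 - 5500/255 ≈ 255 - 21.569 = 233.431 → 233
= RGB(226, 113, 233)


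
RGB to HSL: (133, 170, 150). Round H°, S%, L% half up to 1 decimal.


Normalize: R'=133/255≈0.5216, G'=170/255≈0.6667, B'=150/255≈0.5882
Max=170/255, Min=133/255, Δ=Max-Min=37/255
L = (Max+Min)/2 = (170+133)/510 = 303/510 = 0.59411… → L = 59.4%
L > 0.5 → S = Δ/(2-Max-Min) = 37/(510-170-133) = 37/207 = 0.17874… → S = 17.9%
(the 1/255 factors cancel in S and H, so raw channel differences can be used)
Max is G' → H = 60 × ((B-R)/Δ + 2) = 60 × ((150-133)/37 + 2)
  17/37 + 2 = 0.4594… + 2 = 2.4594…
  H = 60 × 2.4594… = 147.567…° → H = 147.6°
= HSL(147.6°, 17.9%, 59.4%)


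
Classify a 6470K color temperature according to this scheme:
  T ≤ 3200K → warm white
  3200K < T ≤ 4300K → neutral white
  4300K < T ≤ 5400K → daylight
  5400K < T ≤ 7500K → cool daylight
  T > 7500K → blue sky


Temperature: 6470K
5400K < 6470K ≤ 7500K → cool daylight
Classification: cool daylight


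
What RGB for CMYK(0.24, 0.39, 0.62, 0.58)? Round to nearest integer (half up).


R = 255 × (1-C) × (1-K) = 255 × 0.76 × 0.42 = 81.396 → 81
G = 255 × (1-M) × (1-K) = 255 × 0.61 × 0.42 = 65.331 → 65
B = 255 × (1-Y) × (1-K) = 255 × 0.38 × 0.42 = 40.698 → 41
= RGB(81, 65, 41)


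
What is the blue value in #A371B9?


Color: #A371B9
R = A3 = 163
G = 71 = 113
B = B9 = 185
Blue = 185


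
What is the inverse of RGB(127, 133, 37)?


Invert: (255-R, 255-G, 255-B)
R: 255-127 = 128
G: 255-133 = 122
B: 255-37 = 218
= RGB(128, 122, 218)


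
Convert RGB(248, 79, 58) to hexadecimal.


R = 248 → F8 (hex)
G = 79 → 4F (hex)
B = 58 → 3A (hex)
Hex = #F84F3A


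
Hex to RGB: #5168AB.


51 → 81 (R)
68 → 104 (G)
AB → 171 (B)
= RGB(81, 104, 171)


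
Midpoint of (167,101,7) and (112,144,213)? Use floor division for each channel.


Midpoint: each channel = ⌊(C₁+C₂)/2⌋
R: ⌊(167+112)/2⌋ = 139
G: ⌊(101+144)/2⌋ = 122
B: ⌊(7+213)/2⌋ = 110
= RGB(139, 122, 110)
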